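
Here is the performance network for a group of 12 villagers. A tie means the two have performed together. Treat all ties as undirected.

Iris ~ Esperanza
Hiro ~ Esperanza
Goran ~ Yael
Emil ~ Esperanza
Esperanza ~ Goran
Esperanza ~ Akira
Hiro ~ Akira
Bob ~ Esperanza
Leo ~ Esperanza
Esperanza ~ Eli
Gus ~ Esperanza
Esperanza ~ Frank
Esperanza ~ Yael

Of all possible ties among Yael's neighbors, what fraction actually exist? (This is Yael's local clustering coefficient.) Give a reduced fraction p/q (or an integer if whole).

Yael's neighbors: Esperanza and Goran (k = 2).
Possible neighbor pairs: C(2,2) = 1. Edges among them: Esperanza–Goran → e = 1.
Clustering(Yael) = 1/1.

1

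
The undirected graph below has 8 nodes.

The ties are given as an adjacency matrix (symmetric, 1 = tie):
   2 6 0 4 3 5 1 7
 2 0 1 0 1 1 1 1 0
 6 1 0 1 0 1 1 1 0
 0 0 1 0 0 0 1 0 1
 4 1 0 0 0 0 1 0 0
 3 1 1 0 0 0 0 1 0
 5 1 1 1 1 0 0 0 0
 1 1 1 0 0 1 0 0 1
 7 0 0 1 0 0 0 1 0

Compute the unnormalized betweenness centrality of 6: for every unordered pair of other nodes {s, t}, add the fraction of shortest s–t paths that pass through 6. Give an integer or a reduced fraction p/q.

3

Pairs whose geodesics pass through 6 — 2–0: 1/2; 0–3: 1; 0–1: 1/2; 3–5: 1/2; 5–1: 1/2.
All other pairs contribute 0.
Summing the contributions gives betweenness(6) = 3.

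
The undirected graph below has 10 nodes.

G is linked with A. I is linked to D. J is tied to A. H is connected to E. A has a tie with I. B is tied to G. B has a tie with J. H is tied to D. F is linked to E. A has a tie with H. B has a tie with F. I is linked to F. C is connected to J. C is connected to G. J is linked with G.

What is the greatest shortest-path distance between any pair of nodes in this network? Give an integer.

Eccentricity of each node (its greatest distance to any other): A:2, B:3, C:4, D:4, E:4, F:3, G:3, H:3, I:3, J:3.
The maximum eccentricity is 4, realized for instance by the pair E–C via E – F – B – J – C. So the diameter is 4.

4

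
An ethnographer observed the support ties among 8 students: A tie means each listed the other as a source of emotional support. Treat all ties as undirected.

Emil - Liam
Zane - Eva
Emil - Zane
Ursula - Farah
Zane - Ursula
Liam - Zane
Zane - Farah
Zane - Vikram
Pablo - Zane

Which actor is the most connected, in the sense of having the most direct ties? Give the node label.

Zane

Degrees — Emil:2, Eva:1, Farah:2, Liam:2, Pablo:1, Ursula:2, Vikram:1, Zane:7.
The maximum is 7, attained only by Zane.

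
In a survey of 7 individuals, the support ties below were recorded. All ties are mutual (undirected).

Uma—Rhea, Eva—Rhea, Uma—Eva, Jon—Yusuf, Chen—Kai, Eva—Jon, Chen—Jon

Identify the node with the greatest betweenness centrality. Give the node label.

Unnormalized betweenness of each node: Chen:5, Eva:8, Jon:11, Kai:0, Rhea:0, Uma:0, Yusuf:0.
Jon has the largest value, 11, making it the main broker — the node through which the most shortest paths run.

Jon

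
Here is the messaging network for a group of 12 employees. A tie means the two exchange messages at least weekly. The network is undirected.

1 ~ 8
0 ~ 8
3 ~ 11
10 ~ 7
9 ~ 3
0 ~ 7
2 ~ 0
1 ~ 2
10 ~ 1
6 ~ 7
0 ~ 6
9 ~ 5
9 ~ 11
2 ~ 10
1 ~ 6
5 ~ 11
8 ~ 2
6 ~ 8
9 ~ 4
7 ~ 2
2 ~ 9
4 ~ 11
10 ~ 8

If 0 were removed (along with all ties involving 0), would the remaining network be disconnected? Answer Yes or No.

No

Even without 0, every remaining node can still reach every other (the residual graph is connected), so 0 is not a cut vertex.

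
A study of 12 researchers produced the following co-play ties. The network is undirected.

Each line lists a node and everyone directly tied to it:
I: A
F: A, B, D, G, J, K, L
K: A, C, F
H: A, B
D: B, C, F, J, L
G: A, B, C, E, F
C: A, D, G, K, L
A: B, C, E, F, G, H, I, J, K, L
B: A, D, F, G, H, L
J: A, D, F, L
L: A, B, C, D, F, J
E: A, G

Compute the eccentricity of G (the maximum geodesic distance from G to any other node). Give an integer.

Distances from G: A:1, B:1, C:1, D:2, E:1, F:1, H:2, I:2, J:2, K:2, L:2.
The largest is 2 (to K, D, J, L, I, and H), so the eccentricity of G is 2.

2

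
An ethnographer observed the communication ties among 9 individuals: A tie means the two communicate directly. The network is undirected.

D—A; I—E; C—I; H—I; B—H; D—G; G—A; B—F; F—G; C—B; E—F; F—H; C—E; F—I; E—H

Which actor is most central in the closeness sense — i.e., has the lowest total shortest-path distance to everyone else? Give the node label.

Farness (sum of distances to all others) for each node — A:20, B:15, C:18, D:20, E:14, F:11, G:14, H:14, I:14.
The smallest farness is 11, for F, so F has the highest closeness.

F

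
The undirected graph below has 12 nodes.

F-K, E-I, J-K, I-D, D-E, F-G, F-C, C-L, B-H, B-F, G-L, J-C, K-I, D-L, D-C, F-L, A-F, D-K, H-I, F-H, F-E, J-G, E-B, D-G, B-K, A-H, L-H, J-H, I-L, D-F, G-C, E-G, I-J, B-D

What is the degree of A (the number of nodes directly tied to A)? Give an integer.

2

A is directly tied to F and H. That is 2 neighbors, so the degree of A is 2.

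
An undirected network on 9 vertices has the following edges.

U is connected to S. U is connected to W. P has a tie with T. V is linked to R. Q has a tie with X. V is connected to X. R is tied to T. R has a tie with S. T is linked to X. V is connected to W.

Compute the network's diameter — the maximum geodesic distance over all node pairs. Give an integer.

Eccentricity of each node (its greatest distance to any other): P:4, Q:4, R:3, S:4, T:3, U:4, V:3, W:4, X:3.
The maximum eccentricity is 4, realized for instance by the pair W–P via W – V – X – T – P. So the diameter is 4.

4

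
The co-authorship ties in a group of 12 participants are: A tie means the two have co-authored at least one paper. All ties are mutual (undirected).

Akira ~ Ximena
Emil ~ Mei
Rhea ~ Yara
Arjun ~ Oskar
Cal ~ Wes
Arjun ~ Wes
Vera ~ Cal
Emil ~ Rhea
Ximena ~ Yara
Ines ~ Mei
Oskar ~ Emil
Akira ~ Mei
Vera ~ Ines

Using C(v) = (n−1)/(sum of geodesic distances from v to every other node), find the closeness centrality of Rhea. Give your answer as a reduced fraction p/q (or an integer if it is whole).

Distances from Rhea: Akira:3, Arjun:3, Cal:5, Emil:1, Ines:3, Mei:2, Oskar:2, Vera:4, Wes:4, Ximena:2, Yara:1. Sum = 30.
n = 12, so closeness = 11/30.

11/30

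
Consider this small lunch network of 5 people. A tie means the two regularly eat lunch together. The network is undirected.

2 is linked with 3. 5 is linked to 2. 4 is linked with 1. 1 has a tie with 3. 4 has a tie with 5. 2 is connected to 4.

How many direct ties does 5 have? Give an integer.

2

5 is directly tied to 2 and 4. That is 2 neighbors, so the degree of 5 is 2.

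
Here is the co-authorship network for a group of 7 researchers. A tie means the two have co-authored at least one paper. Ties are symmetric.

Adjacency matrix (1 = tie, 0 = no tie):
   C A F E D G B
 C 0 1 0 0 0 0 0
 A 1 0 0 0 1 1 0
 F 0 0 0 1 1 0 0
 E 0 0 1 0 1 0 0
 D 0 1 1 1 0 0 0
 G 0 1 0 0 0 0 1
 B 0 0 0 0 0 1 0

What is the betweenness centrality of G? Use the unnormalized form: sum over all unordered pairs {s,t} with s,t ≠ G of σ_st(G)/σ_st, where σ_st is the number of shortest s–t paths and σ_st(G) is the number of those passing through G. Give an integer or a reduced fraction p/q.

Pairs whose geodesics pass through G — C–B: 1; A–B: 1; F–B: 1; E–B: 1; D–B: 1.
All other pairs contribute 0.
Summing the contributions gives betweenness(G) = 5.

5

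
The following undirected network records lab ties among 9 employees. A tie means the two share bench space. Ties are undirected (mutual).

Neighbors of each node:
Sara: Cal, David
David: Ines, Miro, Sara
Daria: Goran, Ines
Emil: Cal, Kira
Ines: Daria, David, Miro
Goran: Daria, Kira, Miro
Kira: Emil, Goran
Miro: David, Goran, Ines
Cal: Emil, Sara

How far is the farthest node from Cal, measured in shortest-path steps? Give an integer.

4

Distances from Cal: Daria:4, David:2, Emil:1, Goran:3, Ines:3, Kira:2, Miro:3, Sara:1.
The largest is 4 (to Daria), so the eccentricity of Cal is 4.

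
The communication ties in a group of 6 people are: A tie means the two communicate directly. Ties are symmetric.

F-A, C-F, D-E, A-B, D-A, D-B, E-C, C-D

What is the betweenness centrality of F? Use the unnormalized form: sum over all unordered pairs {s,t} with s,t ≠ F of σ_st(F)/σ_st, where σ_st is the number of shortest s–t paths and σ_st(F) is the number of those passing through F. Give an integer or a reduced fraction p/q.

Pairs whose geodesics pass through F — C–A: 1/2.
All other pairs contribute 0.
Summing the contributions gives betweenness(F) = 1/2.

1/2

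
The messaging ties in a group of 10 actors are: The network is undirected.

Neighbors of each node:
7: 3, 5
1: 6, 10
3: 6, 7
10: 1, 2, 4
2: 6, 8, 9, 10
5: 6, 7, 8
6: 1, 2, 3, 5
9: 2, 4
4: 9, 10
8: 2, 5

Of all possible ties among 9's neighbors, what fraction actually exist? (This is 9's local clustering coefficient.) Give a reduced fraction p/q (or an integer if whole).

9's neighbors: 2 and 4 (k = 2).
Possible neighbor pairs: C(2,2) = 1. Edges among them: none → e = 0.
Clustering(9) = 0/1.

0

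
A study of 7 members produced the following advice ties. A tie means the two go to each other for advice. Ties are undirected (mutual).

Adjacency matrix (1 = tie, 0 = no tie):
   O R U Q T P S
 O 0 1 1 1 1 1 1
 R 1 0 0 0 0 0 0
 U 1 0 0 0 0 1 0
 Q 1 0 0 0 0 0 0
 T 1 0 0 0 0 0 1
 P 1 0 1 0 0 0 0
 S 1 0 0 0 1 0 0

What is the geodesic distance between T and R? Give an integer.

One shortest route is T – O – R, which uses 2 edges, and T and R are not directly tied, so nothing shorter exists. So d(T,R) = 2.

2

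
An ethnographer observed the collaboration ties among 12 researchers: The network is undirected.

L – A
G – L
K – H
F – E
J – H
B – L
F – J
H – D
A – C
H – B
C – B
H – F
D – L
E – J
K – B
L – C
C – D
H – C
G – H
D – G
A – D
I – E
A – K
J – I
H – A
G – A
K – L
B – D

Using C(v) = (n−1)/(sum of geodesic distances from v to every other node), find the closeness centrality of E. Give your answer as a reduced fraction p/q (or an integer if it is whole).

11/27

Distances from E: A:3, B:3, C:3, D:3, F:1, G:3, H:2, I:1, J:1, K:3, L:4. Sum = 27.
n = 12, so closeness = 11/27.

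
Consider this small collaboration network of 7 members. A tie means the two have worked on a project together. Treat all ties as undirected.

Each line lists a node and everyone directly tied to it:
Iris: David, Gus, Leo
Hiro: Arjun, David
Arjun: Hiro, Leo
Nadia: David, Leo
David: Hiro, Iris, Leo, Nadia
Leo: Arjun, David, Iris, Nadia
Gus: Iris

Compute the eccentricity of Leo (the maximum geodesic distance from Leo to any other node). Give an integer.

2

Distances from Leo: Arjun:1, David:1, Gus:2, Hiro:2, Iris:1, Nadia:1.
The largest is 2 (to Gus and Hiro), so the eccentricity of Leo is 2.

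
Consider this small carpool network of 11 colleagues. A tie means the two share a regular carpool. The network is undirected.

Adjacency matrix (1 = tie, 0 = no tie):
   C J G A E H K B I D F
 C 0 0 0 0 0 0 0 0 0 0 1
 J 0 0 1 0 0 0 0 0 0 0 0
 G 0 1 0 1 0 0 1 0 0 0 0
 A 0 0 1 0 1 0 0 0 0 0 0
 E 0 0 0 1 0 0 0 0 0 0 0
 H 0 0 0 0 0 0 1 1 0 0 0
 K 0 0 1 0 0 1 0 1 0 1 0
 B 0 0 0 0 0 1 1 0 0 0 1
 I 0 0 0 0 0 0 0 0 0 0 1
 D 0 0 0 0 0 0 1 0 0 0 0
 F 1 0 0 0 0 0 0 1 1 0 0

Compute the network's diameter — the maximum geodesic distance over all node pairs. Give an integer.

Eccentricity of each node (its greatest distance to any other): A:5, B:4, C:6, D:4, E:6, F:5, G:4, H:4, I:6, J:5, K:3.
The maximum eccentricity is 6, realized for instance by the pair C–E via C – F – B – K – G – A – E. So the diameter is 6.

6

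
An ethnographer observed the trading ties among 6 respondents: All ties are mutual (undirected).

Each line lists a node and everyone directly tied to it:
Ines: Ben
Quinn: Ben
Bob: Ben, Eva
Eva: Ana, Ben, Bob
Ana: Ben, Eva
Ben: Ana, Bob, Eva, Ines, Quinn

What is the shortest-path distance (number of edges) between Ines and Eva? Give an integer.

One shortest route is Ines – Ben – Eva, which uses 2 edges, and Ines and Eva are not directly tied, so nothing shorter exists. So d(Ines,Eva) = 2.

2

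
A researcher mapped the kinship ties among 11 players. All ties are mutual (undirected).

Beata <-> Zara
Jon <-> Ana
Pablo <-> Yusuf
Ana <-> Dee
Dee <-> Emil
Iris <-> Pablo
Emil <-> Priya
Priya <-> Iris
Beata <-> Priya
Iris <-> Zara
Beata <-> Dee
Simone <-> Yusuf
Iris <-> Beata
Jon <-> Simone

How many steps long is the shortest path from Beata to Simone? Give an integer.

4

One shortest route is Beata – Iris – Pablo – Yusuf – Simone, which uses 4 edges, and at distance 3 from Beata we only reach {Jon, Yusuf}, which does not include Simone. So d(Beata,Simone) = 4.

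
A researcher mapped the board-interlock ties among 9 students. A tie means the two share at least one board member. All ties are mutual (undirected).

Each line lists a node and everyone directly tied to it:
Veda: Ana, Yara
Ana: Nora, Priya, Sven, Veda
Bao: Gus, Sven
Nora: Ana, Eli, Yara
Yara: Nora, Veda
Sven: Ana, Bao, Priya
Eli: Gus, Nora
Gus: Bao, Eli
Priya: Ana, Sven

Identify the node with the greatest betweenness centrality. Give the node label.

Unnormalized betweenness of each node: Ana:34/3, Bao:10/3, Eli:4, Gus:7/3, Nora:53/6, Priya:0, Sven:6, Veda:11/6, Yara:4/3.
Ana has the largest value, 34/3, making it the main broker — the node through which the most shortest paths run.

Ana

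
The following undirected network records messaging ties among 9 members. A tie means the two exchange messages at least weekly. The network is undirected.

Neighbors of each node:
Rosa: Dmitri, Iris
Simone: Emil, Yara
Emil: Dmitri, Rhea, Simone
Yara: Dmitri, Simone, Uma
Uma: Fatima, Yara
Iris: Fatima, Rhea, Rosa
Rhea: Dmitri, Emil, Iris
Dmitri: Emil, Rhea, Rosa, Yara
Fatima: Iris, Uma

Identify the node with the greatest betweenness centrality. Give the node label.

Unnormalized betweenness of each node: Dmitri:43/6, Emil:3, Fatima:7/3, Iris:31/6, Rhea:25/6, Rosa:7/6, Simone:1, Uma:8/3, Yara:19/3.
Dmitri has the largest value, 43/6, making it the main broker — the node through which the most shortest paths run.

Dmitri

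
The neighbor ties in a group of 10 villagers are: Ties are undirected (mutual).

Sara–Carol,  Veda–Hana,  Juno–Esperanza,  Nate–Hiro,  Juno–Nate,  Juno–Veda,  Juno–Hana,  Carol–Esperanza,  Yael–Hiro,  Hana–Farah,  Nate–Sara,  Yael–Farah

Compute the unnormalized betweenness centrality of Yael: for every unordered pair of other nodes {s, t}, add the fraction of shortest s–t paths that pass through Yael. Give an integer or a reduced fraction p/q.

Pairs whose geodesics pass through Yael — Hiro–Hana: 1/2; Hiro–Farah: 1; Nate–Farah: 1/2; Sara–Farah: 1/2.
All other pairs contribute 0.
Summing the contributions gives betweenness(Yael) = 5/2.

5/2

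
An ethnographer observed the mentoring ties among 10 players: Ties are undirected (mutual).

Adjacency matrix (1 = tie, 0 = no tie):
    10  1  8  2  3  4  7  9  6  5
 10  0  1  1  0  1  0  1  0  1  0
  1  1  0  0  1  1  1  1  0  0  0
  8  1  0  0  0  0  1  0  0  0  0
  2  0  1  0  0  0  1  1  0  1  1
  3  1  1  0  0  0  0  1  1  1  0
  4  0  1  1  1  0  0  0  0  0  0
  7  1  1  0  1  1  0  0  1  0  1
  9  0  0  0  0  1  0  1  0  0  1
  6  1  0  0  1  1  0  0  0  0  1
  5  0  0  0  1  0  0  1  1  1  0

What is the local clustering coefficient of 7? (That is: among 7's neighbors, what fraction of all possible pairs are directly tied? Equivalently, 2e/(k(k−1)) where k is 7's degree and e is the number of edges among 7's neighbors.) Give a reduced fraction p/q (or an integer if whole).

7's neighbors: 1, 2, 3, 5, 9, and 10 (k = 6).
Possible neighbor pairs: C(6,2) = 15. Edges among them: 1–2, 1–3, 1–10, 2–5, 3–9, 3–10, 5–9 → e = 7.
Clustering(7) = 7/15.

7/15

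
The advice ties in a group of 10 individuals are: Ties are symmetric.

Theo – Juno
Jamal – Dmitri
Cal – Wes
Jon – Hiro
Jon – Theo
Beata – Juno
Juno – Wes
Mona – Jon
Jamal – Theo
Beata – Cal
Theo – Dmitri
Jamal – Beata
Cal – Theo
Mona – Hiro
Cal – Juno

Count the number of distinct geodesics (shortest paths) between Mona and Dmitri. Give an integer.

1

The shortest distance is 3, and the only length-3 path is Mona–Jon–Theo–Dmitri. So there is exactly 1 shortest path.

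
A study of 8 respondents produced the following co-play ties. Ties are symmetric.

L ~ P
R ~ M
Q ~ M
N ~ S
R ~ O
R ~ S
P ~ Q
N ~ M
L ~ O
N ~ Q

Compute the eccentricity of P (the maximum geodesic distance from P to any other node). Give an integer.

Distances from P: L:1, M:2, N:2, O:2, Q:1, R:3, S:3.
The largest is 3 (to R and S), so the eccentricity of P is 3.

3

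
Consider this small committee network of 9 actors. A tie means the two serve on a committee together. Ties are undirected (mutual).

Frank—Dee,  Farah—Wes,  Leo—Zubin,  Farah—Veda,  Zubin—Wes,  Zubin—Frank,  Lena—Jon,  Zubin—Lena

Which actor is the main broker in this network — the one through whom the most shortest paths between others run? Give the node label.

Zubin

Unnormalized betweenness of each node: Dee:0, Farah:7, Frank:7, Jon:0, Lena:7, Leo:0, Veda:0, Wes:12, Zubin:23.
Zubin has the largest value, 23, making it the main broker — the node through which the most shortest paths run.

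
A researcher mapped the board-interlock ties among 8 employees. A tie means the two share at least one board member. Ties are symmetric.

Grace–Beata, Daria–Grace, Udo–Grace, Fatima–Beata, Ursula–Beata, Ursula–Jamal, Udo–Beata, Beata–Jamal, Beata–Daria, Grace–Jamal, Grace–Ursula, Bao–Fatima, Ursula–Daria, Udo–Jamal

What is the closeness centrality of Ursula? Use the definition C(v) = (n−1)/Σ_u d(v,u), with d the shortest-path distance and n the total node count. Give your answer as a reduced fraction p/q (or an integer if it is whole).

7/11

Distances from Ursula: Bao:3, Beata:1, Daria:1, Fatima:2, Grace:1, Jamal:1, Udo:2. Sum = 11.
n = 8, so closeness = 7/11.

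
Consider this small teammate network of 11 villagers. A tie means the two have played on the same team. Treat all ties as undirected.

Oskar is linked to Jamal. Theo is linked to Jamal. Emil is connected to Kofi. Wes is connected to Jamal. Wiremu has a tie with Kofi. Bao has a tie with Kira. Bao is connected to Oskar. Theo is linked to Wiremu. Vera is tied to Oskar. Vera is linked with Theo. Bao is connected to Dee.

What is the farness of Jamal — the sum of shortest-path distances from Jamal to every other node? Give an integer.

Distances from Jamal: Bao:2, Dee:3, Emil:4, Kira:3, Kofi:3, Oskar:1, Theo:1, Vera:2, Wes:1, Wiremu:2.
Sum = 2 + 3 + 4 + 3 + 3 + 1 + 1 + 2 + 1 + 2 = 22.

22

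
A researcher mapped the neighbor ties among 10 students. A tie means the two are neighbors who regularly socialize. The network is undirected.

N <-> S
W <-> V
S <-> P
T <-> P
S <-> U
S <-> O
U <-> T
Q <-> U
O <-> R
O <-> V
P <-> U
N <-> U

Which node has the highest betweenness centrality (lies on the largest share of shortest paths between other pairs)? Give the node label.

Unnormalized betweenness of each node: N:0, O:20, P:5/2, Q:0, R:0, S:41/2, T:0, U:12, V:8, W:0.
S has the largest value, 41/2, making it the main broker — the node through which the most shortest paths run.

S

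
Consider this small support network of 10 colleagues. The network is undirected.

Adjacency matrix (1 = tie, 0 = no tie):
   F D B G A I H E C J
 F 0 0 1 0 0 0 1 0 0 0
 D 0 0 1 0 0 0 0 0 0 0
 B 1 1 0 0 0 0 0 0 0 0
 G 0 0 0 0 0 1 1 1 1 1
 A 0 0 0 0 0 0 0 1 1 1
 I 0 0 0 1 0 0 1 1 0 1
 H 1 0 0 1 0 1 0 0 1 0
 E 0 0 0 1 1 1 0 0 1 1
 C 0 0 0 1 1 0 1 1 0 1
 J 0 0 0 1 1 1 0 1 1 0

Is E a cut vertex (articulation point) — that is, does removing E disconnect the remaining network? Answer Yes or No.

Even without E, every remaining node can still reach every other (the residual graph is connected), so E is not a cut vertex.

No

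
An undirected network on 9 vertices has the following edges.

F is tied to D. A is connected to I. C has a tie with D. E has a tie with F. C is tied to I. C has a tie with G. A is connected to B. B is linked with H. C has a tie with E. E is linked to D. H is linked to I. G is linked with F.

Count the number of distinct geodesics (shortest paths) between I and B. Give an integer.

The shortest distance is 2. The length-2 paths are: I–H–B; I–A–B.
That gives 2 distinct shortest paths.

2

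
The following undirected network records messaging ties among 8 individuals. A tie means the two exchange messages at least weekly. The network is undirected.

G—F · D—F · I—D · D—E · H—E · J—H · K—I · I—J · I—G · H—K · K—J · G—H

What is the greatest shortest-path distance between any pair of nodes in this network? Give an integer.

Eccentricity of each node (its greatest distance to any other): D:2, E:2, F:3, G:2, H:2, I:2, J:3, K:3.
The maximum eccentricity is 3, realized for instance by the pair F–J via F – G – I – J. So the diameter is 3.

3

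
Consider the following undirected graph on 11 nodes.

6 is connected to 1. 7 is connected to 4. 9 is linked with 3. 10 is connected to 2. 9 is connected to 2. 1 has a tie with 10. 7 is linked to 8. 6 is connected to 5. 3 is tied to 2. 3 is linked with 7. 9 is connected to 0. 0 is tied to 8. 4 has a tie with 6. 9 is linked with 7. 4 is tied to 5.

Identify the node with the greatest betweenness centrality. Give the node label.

Unnormalized betweenness of each node: 0:7/6, 1:13/3, 2:8, 3:5/2, 4:38/3, 5:0, 6:19/3, 7:35/2, 8:2, 9:55/6, 10:16/3.
7 has the largest value, 35/2, making it the main broker — the node through which the most shortest paths run.

7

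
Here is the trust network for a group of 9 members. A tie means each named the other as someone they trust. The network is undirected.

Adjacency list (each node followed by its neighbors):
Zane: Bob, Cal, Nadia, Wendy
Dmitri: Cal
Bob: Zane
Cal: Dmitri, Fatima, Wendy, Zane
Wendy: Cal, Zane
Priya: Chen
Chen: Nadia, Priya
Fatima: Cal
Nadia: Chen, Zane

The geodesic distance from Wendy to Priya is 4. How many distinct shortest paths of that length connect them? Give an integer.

The shortest distance is 4, and the only length-4 path is Wendy–Zane–Nadia–Chen–Priya. So there is exactly 1 shortest path.

1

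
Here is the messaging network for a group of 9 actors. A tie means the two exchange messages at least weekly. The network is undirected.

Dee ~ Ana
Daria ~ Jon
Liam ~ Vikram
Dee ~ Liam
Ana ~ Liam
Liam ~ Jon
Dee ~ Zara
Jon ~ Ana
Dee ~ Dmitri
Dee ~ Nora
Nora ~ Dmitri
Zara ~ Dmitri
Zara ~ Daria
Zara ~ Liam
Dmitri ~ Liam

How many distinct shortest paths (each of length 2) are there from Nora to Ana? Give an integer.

1

The shortest distance is 2, and the only length-2 path is Nora–Dee–Ana. So there is exactly 1 shortest path.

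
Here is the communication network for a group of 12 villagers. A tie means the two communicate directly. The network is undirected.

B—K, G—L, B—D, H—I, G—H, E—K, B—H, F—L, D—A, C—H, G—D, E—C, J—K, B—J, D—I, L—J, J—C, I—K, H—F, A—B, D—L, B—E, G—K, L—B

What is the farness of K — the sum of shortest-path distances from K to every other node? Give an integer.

Distances from K: A:2, B:1, C:2, D:2, E:1, F:3, G:1, H:2, I:1, J:1, L:2.
Sum = 2 + 1 + 2 + 2 + 1 + 3 + 1 + 2 + 1 + 1 + 2 = 18.

18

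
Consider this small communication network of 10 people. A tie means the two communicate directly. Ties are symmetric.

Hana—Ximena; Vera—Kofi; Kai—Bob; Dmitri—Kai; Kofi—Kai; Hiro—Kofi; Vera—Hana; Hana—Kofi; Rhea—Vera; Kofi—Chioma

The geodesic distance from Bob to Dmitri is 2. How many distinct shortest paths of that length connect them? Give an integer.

1

The shortest distance is 2, and the only length-2 path is Bob–Kai–Dmitri. So there is exactly 1 shortest path.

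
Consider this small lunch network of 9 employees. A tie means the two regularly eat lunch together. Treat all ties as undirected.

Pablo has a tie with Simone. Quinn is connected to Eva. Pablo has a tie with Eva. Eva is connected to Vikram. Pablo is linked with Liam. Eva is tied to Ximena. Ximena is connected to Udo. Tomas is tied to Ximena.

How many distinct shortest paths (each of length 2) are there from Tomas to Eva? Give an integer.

The shortest distance is 2, and the only length-2 path is Tomas–Ximena–Eva. So there is exactly 1 shortest path.

1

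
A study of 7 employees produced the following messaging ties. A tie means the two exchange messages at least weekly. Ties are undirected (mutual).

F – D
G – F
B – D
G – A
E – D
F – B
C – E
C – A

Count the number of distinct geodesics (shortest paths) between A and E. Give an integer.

The shortest distance is 2, and the only length-2 path is A–C–E. So there is exactly 1 shortest path.

1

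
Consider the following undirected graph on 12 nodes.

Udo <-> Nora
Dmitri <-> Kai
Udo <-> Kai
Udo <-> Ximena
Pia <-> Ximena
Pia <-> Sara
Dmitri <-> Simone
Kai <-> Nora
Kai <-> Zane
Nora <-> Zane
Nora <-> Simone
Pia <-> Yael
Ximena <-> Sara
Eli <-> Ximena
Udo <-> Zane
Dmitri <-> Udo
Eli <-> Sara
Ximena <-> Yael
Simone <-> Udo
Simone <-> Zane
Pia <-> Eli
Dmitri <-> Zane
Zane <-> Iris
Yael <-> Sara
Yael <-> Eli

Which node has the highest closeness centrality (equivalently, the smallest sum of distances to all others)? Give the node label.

Udo

Farness (sum of distances to all others) for each node — Dmitri:22, Eli:25, Iris:30, Kai:22, Nora:22, Pia:25, Sara:25, Simone:22, Udo:16, Ximena:18, Yael:25, Zane:20.
The smallest farness is 16, for Udo, so Udo has the highest closeness.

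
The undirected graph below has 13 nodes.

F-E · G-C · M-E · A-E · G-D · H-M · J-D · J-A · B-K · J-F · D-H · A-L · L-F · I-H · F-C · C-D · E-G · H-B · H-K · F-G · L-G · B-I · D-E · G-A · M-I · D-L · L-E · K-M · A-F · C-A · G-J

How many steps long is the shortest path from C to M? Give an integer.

3

One shortest route is C – D – H – M, which uses 3 edges, and at distance 2 from C we only reach {E, H, J, L}, which does not include M. So d(C,M) = 3.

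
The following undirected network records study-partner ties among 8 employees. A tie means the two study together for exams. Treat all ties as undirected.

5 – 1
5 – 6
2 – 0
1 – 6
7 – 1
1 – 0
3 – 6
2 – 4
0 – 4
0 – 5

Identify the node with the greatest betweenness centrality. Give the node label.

Unnormalized betweenness of each node: 0:10, 1:9, 2:0, 3:0, 4:0, 5:3, 6:6, 7:0.
0 has the largest value, 10, making it the main broker — the node through which the most shortest paths run.

0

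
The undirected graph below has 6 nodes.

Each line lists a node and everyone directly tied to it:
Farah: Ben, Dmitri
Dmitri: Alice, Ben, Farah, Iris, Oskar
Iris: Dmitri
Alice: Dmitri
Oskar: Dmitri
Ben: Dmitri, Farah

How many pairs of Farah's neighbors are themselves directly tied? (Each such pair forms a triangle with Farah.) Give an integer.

Farah's neighbors: Ben and Dmitri.
Neighbor pairs that are themselves tied: Farah–Ben–Dmitri. Each forms one triangle with Farah, for 1 in total.

1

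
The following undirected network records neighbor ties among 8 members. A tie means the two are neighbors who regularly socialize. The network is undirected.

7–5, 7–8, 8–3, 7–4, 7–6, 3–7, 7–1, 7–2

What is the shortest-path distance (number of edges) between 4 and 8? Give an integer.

One shortest route is 4 – 7 – 8, which uses 2 edges, and 4 and 8 are not directly tied, so nothing shorter exists. So d(4,8) = 2.

2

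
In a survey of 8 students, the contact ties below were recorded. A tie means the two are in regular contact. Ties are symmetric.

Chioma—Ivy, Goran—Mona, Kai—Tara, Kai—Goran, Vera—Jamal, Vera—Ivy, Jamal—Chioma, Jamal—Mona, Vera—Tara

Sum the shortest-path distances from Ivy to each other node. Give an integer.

Distances from Ivy: Chioma:1, Goran:4, Jamal:2, Kai:3, Mona:3, Tara:2, Vera:1.
Sum = 1 + 4 + 2 + 3 + 3 + 2 + 1 = 16.

16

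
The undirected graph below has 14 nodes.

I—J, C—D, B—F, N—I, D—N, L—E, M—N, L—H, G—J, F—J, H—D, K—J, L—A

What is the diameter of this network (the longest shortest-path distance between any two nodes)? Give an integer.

Eccentricity of each node (its greatest distance to any other): A:8, B:8, C:6, D:5, E:8, F:7, G:7, H:6, I:5, J:6, K:7, L:7, M:5, N:4.
The maximum eccentricity is 8, realized for instance by the pair E–B via E – L – H – D – N – I – J – F – B. So the diameter is 8.

8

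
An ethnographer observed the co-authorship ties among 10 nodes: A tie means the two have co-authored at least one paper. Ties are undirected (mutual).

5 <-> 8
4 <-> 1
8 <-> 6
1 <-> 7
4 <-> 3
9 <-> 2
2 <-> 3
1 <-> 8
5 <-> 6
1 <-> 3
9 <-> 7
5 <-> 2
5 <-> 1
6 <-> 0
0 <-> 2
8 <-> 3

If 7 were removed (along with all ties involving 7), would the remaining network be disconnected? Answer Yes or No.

Even without 7, every remaining node can still reach every other (the residual graph is connected), so 7 is not a cut vertex.

No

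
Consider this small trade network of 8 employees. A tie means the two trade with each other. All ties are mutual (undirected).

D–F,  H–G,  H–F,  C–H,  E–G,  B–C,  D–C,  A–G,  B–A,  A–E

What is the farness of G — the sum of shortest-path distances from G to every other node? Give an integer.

12

Distances from G: A:1, B:2, C:2, D:3, E:1, F:2, H:1.
Sum = 1 + 2 + 2 + 3 + 1 + 2 + 1 = 12.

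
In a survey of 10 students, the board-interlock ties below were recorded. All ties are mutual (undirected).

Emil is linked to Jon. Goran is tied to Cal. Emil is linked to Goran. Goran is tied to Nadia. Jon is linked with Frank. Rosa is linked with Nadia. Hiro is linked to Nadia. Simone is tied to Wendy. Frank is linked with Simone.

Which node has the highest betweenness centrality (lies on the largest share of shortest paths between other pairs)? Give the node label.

Unnormalized betweenness of each node: Cal:0, Emil:20, Frank:14, Goran:23, Hiro:0, Jon:18, Nadia:15, Rosa:0, Simone:8, Wendy:0.
Goran has the largest value, 23, making it the main broker — the node through which the most shortest paths run.

Goran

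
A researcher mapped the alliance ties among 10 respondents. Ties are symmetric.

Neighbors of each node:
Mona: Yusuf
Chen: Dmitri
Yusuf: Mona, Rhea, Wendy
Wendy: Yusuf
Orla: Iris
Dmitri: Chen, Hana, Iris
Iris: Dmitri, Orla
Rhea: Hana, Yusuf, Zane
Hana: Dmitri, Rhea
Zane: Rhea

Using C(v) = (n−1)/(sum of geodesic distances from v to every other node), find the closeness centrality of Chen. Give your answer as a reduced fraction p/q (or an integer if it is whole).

9/29

Distances from Chen: Dmitri:1, Hana:2, Iris:2, Mona:5, Orla:3, Rhea:3, Wendy:5, Yusuf:4, Zane:4. Sum = 29.
n = 10, so closeness = 9/29.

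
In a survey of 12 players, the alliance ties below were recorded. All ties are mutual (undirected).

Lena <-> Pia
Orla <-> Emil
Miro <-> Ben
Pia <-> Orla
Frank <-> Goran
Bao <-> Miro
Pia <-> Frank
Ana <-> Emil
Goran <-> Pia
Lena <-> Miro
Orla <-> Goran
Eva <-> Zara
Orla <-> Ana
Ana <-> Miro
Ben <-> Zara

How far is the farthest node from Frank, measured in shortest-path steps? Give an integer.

Distances from Frank: Ana:3, Bao:4, Ben:4, Emil:3, Eva:6, Goran:1, Lena:2, Miro:3, Orla:2, Pia:1, Zara:5.
The largest is 6 (to Eva), so the eccentricity of Frank is 6.

6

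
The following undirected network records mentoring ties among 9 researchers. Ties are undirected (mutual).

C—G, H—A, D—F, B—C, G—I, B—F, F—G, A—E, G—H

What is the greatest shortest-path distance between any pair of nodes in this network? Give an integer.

5

Eccentricity of each node (its greatest distance to any other): A:4, B:5, C:4, D:5, E:5, F:4, G:3, H:3, I:4.
The maximum eccentricity is 5, realized for instance by the pair B–E via B – F – G – H – A – E. So the diameter is 5.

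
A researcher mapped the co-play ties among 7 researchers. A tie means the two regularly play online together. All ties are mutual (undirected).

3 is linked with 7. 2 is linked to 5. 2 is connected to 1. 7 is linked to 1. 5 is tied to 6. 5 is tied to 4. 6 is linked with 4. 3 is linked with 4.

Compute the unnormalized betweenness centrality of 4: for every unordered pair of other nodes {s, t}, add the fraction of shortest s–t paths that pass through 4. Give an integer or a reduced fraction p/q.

4

Pairs whose geodesics pass through 4 — 7–6: 1; 7–5: 1/2; 3–6: 1; 3–5: 1; 3–2: 1/2.
All other pairs contribute 0.
Summing the contributions gives betweenness(4) = 4.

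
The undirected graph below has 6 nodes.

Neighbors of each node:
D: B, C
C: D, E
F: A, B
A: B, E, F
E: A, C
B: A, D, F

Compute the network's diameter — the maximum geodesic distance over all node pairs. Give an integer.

3

Eccentricity of each node (its greatest distance to any other): A:2, B:2, C:3, D:2, E:2, F:3.
The maximum eccentricity is 3, realized for instance by the pair C–F via C – D – B – F. So the diameter is 3.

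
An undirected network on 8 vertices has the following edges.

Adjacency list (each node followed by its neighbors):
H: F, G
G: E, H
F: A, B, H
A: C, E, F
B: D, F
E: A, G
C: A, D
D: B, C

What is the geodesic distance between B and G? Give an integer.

One shortest route is B – F – H – G, which uses 3 edges, and at distance 2 from B we only reach {A, C, H}, which does not include G. So d(B,G) = 3.

3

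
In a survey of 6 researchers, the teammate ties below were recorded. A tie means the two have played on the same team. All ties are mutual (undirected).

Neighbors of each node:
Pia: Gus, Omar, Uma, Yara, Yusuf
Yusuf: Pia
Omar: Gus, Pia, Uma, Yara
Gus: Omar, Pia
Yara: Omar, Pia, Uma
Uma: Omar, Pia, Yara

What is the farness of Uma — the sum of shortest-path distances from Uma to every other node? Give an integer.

7

Distances from Uma: Gus:2, Omar:1, Pia:1, Yara:1, Yusuf:2.
Sum = 2 + 1 + 1 + 1 + 2 = 7.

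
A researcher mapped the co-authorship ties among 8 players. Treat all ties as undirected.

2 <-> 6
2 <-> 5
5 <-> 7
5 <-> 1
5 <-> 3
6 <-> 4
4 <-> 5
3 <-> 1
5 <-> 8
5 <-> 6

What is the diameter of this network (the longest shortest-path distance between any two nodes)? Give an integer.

2

Eccentricity of each node (its greatest distance to any other): 1:2, 2:2, 3:2, 4:2, 5:1, 6:2, 7:2, 8:2.
The maximum eccentricity is 2, realized for instance by the pair 2–4 via 2 – 5 – 4. So the diameter is 2.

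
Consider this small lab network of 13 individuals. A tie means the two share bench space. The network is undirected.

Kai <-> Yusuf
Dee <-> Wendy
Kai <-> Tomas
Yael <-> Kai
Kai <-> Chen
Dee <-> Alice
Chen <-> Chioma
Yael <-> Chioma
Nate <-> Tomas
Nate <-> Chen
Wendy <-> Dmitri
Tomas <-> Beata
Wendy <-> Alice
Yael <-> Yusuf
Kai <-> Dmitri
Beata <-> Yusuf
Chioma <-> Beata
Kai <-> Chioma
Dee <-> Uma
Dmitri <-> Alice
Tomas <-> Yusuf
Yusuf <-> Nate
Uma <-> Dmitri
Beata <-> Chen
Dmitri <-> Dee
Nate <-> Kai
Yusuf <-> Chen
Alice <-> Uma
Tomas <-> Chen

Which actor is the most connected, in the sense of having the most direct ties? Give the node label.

Degrees — Alice:4, Beata:4, Chen:6, Chioma:4, Dee:4, Dmitri:5, Kai:7, Nate:4, Tomas:5, Uma:3, Wendy:3, Yael:3, Yusuf:6.
The maximum is 7, attained only by Kai.

Kai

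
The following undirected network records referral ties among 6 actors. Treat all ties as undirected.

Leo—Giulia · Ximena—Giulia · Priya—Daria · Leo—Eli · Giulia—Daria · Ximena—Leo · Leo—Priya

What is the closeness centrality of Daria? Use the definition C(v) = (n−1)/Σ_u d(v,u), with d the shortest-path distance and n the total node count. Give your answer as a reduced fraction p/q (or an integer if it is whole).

Distances from Daria: Eli:3, Giulia:1, Leo:2, Priya:1, Ximena:2. Sum = 9.
n = 6, so closeness = 5/9.

5/9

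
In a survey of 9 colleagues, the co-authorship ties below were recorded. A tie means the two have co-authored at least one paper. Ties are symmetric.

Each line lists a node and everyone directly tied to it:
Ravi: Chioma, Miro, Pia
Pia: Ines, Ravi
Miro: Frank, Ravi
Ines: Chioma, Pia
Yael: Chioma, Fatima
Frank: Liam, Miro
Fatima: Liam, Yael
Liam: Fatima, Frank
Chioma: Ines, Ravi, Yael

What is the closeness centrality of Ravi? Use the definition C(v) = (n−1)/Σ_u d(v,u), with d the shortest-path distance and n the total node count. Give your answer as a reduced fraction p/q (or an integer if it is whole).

8/15

Distances from Ravi: Chioma:1, Fatima:3, Frank:2, Ines:2, Liam:3, Miro:1, Pia:1, Yael:2. Sum = 15.
n = 9, so closeness = 8/15.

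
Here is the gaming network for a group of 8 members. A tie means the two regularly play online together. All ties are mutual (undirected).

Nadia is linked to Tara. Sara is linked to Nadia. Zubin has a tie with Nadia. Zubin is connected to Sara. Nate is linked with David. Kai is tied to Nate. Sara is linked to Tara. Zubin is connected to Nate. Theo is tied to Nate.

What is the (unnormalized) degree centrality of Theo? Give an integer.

1

Theo is directly tied to Nate. That is 1 neighbor, so the degree of Theo is 1.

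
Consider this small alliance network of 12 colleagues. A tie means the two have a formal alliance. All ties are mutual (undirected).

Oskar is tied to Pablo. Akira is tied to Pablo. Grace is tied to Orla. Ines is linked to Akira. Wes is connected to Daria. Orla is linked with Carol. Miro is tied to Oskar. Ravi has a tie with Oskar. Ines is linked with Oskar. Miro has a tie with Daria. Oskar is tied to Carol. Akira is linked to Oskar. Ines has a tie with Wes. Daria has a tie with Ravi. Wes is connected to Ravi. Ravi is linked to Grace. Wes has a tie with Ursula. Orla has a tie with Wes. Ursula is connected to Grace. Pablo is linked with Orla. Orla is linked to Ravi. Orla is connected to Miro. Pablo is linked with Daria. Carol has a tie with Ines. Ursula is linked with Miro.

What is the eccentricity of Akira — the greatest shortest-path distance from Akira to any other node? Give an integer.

3

Distances from Akira: Carol:2, Daria:2, Grace:3, Ines:1, Miro:2, Orla:2, Oskar:1, Pablo:1, Ravi:2, Ursula:3, Wes:2.
The largest is 3 (to Grace and Ursula), so the eccentricity of Akira is 3.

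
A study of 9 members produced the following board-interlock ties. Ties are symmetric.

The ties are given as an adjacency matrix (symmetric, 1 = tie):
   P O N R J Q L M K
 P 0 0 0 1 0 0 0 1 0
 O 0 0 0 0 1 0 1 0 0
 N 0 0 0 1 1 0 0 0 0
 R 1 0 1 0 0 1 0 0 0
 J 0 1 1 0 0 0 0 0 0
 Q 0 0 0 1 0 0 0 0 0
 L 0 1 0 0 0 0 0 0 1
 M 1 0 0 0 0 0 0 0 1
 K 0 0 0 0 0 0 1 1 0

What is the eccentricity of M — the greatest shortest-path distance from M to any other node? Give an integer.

4

Distances from M: J:4, K:1, L:2, N:3, O:3, P:1, Q:3, R:2.
The largest is 4 (to J), so the eccentricity of M is 4.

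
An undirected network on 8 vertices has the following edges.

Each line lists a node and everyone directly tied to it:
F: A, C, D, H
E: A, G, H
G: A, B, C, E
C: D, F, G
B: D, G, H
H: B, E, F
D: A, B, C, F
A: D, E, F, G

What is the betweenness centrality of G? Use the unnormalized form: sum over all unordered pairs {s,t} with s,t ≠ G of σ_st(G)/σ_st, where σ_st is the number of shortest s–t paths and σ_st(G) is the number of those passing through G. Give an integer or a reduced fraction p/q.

Pairs whose geodesics pass through G — E–B: 1/2; E–C: 1; A–B: 1/2; A–C: 1/3; B–C: 1/2.
All other pairs contribute 0.
Summing the contributions gives betweenness(G) = 17/6.

17/6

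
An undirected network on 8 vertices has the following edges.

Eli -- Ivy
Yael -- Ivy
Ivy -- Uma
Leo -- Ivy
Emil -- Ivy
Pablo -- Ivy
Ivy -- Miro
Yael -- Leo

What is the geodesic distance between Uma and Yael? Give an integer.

One shortest route is Uma – Ivy – Yael, which uses 2 edges, and Uma and Yael are not directly tied, so nothing shorter exists. So d(Uma,Yael) = 2.

2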